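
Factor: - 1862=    - 2^1*7^2*19^1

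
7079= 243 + 6836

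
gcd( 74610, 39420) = 90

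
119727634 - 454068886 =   -  334341252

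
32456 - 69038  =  -36582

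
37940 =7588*5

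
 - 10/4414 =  -1  +  2202/2207 = - 0.00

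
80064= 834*96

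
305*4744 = 1446920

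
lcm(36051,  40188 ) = 2451468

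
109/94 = 1 + 15/94 = 1.16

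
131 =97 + 34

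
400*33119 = 13247600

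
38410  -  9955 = 28455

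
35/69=35/69 =0.51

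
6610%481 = 357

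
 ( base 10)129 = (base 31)45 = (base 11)108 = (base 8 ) 201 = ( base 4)2001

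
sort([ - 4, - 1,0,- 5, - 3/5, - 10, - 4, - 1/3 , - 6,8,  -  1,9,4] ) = [-10 , - 6, - 5, - 4, - 4, - 1, -1, - 3/5, - 1/3,0,4,8,9 ] 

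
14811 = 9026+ 5785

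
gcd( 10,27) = 1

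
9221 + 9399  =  18620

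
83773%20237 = 2825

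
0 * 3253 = 0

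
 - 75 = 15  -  90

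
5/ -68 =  - 1+63/68 = - 0.07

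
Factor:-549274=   -2^1*11^1*24967^1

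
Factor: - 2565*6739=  - 17285535 = - 3^3*5^1*19^1 * 23^1*293^1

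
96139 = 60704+35435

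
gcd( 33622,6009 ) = 1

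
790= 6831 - 6041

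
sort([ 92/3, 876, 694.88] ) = [ 92/3, 694.88,876] 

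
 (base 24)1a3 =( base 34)o3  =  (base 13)4B0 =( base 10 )819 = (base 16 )333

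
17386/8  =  2173 + 1/4 = 2173.25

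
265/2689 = 265/2689 = 0.10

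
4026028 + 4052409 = 8078437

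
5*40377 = 201885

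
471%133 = 72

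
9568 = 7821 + 1747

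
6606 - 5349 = 1257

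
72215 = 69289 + 2926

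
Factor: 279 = 3^2*31^1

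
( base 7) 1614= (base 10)648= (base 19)1F2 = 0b1010001000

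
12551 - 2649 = 9902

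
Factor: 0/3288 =0^1  =  0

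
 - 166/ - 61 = 166/61 = 2.72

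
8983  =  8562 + 421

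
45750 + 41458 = 87208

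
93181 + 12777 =105958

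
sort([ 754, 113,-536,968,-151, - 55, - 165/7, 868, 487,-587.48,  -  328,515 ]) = [ - 587.48, - 536,-328,- 151, - 55,-165/7,113,487,515,754,868,968 ] 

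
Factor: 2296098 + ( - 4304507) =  - 13^1*154493^1 = - 2008409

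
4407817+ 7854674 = 12262491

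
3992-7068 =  - 3076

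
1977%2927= 1977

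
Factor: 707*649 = 7^1 * 11^1*59^1*101^1 = 458843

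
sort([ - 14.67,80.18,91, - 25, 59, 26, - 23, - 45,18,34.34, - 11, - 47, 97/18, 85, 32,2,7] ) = [ - 47, - 45,-25, - 23, - 14.67, - 11, 2, 97/18,7,18, 26,32, 34.34,  59, 80.18, 85, 91 ]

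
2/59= 2/59  =  0.03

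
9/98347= 9/98347 = 0.00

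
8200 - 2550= 5650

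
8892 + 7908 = 16800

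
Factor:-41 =-41^1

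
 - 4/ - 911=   4/911 = 0.00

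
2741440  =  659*4160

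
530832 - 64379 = 466453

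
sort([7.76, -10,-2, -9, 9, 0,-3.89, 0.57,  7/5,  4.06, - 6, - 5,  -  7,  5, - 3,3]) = [ - 10,  -  9 , - 7, - 6, - 5, - 3.89, - 3,  -  2 , 0 , 0.57, 7/5, 3,  4.06, 5,7.76, 9]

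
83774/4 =41887/2 = 20943.50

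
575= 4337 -3762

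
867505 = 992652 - 125147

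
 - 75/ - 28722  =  25/9574 = 0.00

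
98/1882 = 49/941 = 0.05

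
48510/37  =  48510/37 = 1311.08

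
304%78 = 70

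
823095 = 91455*9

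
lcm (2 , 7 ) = 14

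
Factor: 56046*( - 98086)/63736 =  - 1374331989/15934 = - 2^(-1 )*3^1*31^( - 1)*257^(- 1 ) * 9341^1 *49043^1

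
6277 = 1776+4501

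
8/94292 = 2/23573 = 0.00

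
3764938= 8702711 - 4937773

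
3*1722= 5166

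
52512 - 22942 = 29570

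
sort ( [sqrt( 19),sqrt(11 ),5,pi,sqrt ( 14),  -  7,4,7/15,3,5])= [-7,7/15, 3,pi,sqrt(11 ),sqrt(14)  ,  4,sqrt(19),5,5]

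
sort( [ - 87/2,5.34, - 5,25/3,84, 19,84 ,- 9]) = [ - 87/2, - 9,-5,5.34, 25/3,19,84,84] 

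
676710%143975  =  100810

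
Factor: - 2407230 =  - 2^1*3^2 * 5^1*7^1 * 3821^1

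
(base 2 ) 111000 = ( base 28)20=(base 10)56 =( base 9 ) 62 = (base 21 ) 2e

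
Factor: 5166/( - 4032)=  - 41/32 = - 2^( - 5)*41^1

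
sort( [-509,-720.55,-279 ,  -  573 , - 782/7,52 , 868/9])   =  [- 720.55,  -  573, - 509, - 279, - 782/7,52, 868/9]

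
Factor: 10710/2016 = 2^( - 4)*5^1 * 17^1 = 85/16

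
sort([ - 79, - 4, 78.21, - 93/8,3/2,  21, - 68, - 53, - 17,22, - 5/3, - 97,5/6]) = [ - 97, - 79, - 68, - 53,-17, - 93/8, - 4 , - 5/3,5/6,3/2,21,  22,  78.21]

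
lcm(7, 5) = 35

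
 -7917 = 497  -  8414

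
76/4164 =19/1041 = 0.02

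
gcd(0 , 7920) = 7920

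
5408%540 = 8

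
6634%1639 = 78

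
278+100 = 378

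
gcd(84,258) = 6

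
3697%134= 79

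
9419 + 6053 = 15472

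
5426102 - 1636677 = 3789425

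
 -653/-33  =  19 + 26/33= 19.79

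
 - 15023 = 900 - 15923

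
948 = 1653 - 705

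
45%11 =1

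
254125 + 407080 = 661205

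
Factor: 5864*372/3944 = 2^2*3^1*17^(  -  1) *29^( - 1)*31^1*733^1=272676/493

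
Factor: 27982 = 2^1*17^1*823^1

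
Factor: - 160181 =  -7^3 *467^1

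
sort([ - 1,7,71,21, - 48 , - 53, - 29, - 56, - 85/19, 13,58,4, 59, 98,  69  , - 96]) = [  -  96, - 56 , - 53, - 48 , - 29, - 85/19, - 1 , 4,7,13 , 21, 58,59,  69,71,98]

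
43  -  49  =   - 6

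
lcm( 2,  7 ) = 14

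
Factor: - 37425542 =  - 2^1*7^1*11^2 * 22093^1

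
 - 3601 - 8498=  -  12099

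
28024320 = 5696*4920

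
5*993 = 4965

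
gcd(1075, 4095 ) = 5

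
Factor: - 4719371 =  - 1913^1 * 2467^1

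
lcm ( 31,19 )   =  589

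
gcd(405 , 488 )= 1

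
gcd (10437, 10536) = 3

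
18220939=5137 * 3547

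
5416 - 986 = 4430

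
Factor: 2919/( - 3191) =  - 3^1*7^1 * 139^1 * 3191^ (  -  1)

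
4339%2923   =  1416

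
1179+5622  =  6801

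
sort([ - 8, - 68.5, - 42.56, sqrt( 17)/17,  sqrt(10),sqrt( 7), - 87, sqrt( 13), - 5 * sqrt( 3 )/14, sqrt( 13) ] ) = [ - 87 ,- 68.5, -42.56, - 8,  -  5 * sqrt(3)/14, sqrt( 17)/17, sqrt (7) , sqrt(10), sqrt( 13),sqrt( 13 )] 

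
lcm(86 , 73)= 6278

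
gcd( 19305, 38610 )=19305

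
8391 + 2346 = 10737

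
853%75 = 28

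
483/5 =96 + 3/5 = 96.60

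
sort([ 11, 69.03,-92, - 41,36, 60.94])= [ - 92, - 41, 11, 36 , 60.94,69.03] 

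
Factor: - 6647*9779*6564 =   -  2^2*3^1*7^1*11^1* 17^2*23^1*127^1*547^1= - 426666649332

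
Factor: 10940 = 2^2 * 5^1*547^1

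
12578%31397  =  12578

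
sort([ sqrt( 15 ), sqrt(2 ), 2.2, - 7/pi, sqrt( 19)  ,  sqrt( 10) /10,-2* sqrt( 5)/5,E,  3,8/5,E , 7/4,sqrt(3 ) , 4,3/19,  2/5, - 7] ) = [ - 7, - 7/pi, - 2*sqrt( 5 )/5,3/19,sqrt( 10)/10, 2/5,  sqrt( 2 ),8/5,  sqrt(3),7/4, 2.2,E,E,3, sqrt(15 ), 4,  sqrt ( 19)]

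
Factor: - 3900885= -3^1*5^1*31^1 * 8389^1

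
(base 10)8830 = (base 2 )10001001111110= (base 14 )330A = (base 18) 194a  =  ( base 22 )I58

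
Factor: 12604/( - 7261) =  - 2^2*23^1 * 53^(-1) = - 92/53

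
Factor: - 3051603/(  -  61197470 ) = 2^(  -  1 )*3^2*5^(-1)*263^( - 1)*23269^( - 1 ) *339067^1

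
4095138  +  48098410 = 52193548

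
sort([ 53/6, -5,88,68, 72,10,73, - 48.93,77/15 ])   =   [ - 48.93,- 5,77/15,53/6, 10, 68,  72,73  ,  88]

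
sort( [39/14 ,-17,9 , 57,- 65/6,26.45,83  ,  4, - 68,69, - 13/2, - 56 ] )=[ - 68  , - 56, - 17, - 65/6, - 13/2, 39/14, 4, 9,26.45,  57, 69,  83]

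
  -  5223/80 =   -  66 + 57/80 = - 65.29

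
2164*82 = 177448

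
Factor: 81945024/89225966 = 40972512/44612983 =2^5*3^1*7^1*19^1*3209^1*44612983^ ( - 1)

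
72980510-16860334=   56120176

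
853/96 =853/96 = 8.89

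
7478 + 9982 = 17460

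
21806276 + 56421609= 78227885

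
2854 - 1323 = 1531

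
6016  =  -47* ( - 128)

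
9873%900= 873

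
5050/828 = 6 + 41/414 = 6.10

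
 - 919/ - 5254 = 919/5254=0.17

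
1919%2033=1919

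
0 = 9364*0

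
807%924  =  807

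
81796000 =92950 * 880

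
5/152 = 5/152 = 0.03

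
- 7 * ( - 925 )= 6475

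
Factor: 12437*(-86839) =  - 37^1*2347^1*12437^1 = - 1080016643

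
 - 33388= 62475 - 95863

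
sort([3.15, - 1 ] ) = [ - 1 , 3.15 ]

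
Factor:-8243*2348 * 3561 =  - 2^2*3^1*587^1*1187^1*8243^1 = - 68921602404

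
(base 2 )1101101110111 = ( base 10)7031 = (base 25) B66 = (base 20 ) HBB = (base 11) 5312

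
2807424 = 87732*32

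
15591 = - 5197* (  -  3 )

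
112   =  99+13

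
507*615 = 311805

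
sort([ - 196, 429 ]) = [  -  196, 429 ] 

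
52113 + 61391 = 113504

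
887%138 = 59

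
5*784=3920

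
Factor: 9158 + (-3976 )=5182 = 2^1*2591^1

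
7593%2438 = 279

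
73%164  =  73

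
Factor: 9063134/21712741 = 2^1 * 31^( - 1)*101^1*163^( - 1)*4297^( -1)  *  44867^1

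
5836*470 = 2742920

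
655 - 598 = 57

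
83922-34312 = 49610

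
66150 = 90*735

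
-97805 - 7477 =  - 105282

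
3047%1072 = 903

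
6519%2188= 2143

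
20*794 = 15880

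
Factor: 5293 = 67^1 * 79^1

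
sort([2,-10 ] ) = [  -  10,2]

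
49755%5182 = 3117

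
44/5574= 22/2787 = 0.01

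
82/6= 13 + 2/3  =  13.67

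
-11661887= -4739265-6922622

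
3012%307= 249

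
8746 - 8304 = 442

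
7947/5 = 1589 + 2/5 = 1589.40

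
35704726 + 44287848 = 79992574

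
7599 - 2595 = 5004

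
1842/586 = 921/293 = 3.14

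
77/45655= 77/45655 = 0.00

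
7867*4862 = 38249354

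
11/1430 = 1/130 = 0.01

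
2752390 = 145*18982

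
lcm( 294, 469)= 19698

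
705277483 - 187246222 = 518031261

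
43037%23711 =19326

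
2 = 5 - 3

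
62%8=6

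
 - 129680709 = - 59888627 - 69792082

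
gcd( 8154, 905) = 1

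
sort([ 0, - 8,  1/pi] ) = [ - 8, 0,  1/pi ]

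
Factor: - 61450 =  - 2^1*5^2*1229^1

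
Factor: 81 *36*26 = 75816 = 2^3*3^6*13^1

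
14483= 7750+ 6733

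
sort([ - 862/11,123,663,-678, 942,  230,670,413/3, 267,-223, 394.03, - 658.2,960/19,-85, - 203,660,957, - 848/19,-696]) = [ - 696, - 678, - 658.2,-223, - 203, - 85, -862/11  , - 848/19,960/19,123,  413/3,230,267 , 394.03, 660,663,670,942 , 957] 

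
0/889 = 0 = 0.00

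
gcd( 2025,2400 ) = 75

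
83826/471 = 27942/157 = 177.97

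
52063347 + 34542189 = 86605536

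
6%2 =0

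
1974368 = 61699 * 32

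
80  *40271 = 3221680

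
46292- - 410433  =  456725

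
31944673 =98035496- 66090823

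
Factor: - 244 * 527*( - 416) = 53492608= 2^7 * 13^1*17^1*31^1*61^1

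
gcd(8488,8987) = 1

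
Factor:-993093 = -3^1*331031^1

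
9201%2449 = 1854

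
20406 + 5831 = 26237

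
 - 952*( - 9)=8568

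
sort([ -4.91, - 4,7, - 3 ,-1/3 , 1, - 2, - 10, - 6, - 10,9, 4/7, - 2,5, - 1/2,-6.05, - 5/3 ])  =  [-10, - 10, - 6.05, - 6, -4.91, - 4, - 3,-2,-2, - 5/3, - 1/2, - 1/3, 4/7, 1, 5,7, 9 ]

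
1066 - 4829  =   - 3763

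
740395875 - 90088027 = 650307848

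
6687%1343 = 1315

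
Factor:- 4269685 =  - 5^1*7^1*43^1*2837^1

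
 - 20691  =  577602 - 598293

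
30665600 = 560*54760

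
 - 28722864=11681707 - 40404571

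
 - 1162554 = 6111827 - 7274381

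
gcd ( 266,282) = 2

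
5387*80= 430960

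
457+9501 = 9958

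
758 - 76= 682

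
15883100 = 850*18686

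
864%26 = 6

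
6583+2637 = 9220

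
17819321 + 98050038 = 115869359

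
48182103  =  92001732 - 43819629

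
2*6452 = 12904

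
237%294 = 237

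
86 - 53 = 33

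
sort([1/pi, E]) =[ 1/pi, E]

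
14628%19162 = 14628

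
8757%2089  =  401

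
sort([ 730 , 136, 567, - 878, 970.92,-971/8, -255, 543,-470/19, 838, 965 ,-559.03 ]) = [ - 878 , - 559.03,-255, - 971/8, - 470/19,136,  543, 567 , 730, 838, 965,970.92]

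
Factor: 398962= 2^1 *19^1*10499^1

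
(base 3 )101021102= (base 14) 2a30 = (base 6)54402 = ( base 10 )7490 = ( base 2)1110101000010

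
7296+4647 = 11943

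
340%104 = 28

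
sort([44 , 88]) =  [ 44,  88]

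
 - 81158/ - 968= 83 + 37/44 = 83.84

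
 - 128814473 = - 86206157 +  - 42608316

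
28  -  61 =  - 33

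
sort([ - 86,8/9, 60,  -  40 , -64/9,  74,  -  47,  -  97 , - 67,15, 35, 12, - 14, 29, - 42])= [ - 97, - 86,-67, - 47, - 42,- 40, - 14, - 64/9,  8/9,12, 15,29,35,60,74]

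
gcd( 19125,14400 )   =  225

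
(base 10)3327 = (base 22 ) 6J5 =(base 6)23223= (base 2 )110011111111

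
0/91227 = 0=0.00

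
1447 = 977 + 470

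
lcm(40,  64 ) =320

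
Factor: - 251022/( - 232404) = 2^(-1 )*17^1*23^1*181^( -1)=391/362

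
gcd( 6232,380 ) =76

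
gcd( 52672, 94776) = 8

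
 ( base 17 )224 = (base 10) 616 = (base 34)I4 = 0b1001101000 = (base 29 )l7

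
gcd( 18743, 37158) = 1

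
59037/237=249 + 8/79= 249.10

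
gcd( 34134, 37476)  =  6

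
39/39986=39/39986 = 0.00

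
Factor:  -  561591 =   -  3^2*23^1 * 2713^1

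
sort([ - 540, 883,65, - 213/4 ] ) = [ - 540,-213/4, 65 , 883] 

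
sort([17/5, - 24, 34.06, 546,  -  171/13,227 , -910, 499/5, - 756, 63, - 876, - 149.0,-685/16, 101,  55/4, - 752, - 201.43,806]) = [ - 910, - 876, - 756, - 752,-201.43,-149.0, - 685/16,-24,-171/13,17/5, 55/4, 34.06, 63,  499/5, 101,227, 546, 806]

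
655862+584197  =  1240059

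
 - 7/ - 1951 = 7/1951 =0.00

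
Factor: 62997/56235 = 913/815=5^( - 1) * 11^1*83^1 * 163^(-1)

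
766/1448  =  383/724 = 0.53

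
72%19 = 15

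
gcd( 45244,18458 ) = 2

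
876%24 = 12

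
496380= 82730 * 6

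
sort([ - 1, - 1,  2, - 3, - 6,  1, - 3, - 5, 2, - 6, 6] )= [ - 6, - 6, - 5, - 3,  -  3,- 1, - 1, 1, 2, 2, 6]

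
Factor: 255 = 3^1 * 5^1 * 17^1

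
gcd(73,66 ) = 1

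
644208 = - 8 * ( - 80526)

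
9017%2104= 601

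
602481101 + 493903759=1096384860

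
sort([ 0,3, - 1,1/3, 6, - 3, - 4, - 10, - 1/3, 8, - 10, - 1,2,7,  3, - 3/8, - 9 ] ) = [ - 10, - 10,-9, - 4, - 3, - 1,  -  1, - 3/8, - 1/3, 0, 1/3, 2, 3,3,6, 7, 8 ]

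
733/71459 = 733/71459=0.01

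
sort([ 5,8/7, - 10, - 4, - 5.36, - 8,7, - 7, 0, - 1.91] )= [ -10, - 8, - 7, - 5.36, - 4, - 1.91,0,8/7, 5,7] 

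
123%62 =61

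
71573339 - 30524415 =41048924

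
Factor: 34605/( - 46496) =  - 2^(-5)*3^2*5^1*769^1*1453^( - 1)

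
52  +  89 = 141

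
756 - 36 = 720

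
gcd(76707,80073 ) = 9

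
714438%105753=79920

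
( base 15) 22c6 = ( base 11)5605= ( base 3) 101010120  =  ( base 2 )1110011011010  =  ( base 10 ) 7386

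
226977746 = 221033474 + 5944272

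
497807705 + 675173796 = 1172981501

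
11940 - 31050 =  -19110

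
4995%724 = 651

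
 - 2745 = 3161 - 5906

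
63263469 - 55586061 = 7677408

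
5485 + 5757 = 11242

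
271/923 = 271/923 = 0.29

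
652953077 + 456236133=1109189210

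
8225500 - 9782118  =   - 1556618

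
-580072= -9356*62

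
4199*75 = 314925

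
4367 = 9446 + - 5079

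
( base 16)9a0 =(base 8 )4640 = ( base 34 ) 24g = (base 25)3NE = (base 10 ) 2464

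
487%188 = 111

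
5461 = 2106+3355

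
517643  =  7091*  73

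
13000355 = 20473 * 635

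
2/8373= 2/8373 = 0.00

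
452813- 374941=77872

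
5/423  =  5/423 = 0.01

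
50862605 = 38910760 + 11951845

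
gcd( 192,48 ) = 48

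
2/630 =1/315 = 0.00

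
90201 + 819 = 91020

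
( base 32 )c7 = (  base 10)391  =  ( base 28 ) dr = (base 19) 11B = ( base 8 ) 607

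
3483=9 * 387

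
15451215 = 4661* 3315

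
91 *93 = 8463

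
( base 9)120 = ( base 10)99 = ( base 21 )4f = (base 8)143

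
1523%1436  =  87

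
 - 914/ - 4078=457/2039 =0.22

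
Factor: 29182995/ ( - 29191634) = -2^( - 1) *3^2*5^1*79^1 *1627^(-1)*8209^1 *8971^( - 1)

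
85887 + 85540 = 171427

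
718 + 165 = 883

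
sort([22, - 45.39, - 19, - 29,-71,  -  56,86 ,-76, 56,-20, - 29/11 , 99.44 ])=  [ - 76,-71 , - 56,-45.39, - 29, - 20 , - 19, - 29/11, 22,56,86, 99.44 ]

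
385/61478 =385/61478 =0.01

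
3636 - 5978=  - 2342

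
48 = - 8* ( -6 )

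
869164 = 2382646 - 1513482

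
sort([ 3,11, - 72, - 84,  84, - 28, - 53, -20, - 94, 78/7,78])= [ - 94,  -  84, -72, -53,- 28, - 20, 3,11,78/7, 78,84 ]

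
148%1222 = 148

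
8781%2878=147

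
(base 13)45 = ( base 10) 57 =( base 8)71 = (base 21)2F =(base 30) 1R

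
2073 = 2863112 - 2861039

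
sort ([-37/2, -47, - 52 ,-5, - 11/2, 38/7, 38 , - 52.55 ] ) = [ - 52.55,-52, - 47, - 37/2, -11/2, - 5,38/7 , 38] 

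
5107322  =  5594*913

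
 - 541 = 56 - 597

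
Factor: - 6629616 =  - 2^4*3^2*7^1*6577^1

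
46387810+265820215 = 312208025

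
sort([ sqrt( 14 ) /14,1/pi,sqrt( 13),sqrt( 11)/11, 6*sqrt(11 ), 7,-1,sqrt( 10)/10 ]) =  [ - 1, sqrt( 14)/14,sqrt( 11 ) /11, sqrt(10 )/10 , 1/pi, sqrt ( 13 ),7, 6*sqrt( 11 )] 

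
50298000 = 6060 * 8300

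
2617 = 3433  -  816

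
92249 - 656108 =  - 563859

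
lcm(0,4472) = 0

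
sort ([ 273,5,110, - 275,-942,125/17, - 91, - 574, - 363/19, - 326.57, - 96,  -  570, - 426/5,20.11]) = [ - 942, - 574, - 570,-326.57, - 275, - 96,-91, - 426/5, - 363/19, 5,125/17,20.11, 110,273]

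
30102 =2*15051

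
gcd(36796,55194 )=18398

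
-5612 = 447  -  6059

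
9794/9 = 1088 + 2/9  =  1088.22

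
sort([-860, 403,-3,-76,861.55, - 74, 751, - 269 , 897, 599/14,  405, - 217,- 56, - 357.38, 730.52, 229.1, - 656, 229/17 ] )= [ - 860,-656, - 357.38, - 269 , - 217, - 76, - 74, - 56, - 3,229/17 , 599/14,229.1, 403, 405,730.52, 751, 861.55, 897]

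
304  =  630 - 326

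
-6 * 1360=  - 8160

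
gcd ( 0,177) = 177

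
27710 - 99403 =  - 71693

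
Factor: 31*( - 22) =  - 2^1*11^1*31^1 =- 682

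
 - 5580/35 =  - 1116/7 =- 159.43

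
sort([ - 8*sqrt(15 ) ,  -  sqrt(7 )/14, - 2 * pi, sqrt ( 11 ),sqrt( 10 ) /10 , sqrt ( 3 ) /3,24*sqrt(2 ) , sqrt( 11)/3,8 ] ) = [ - 8 * sqrt( 15), - 2  *pi, - sqrt( 7 )/14,sqrt(10) /10,sqrt ( 3)/3,sqrt (11 )/3, sqrt( 11),8, 24*sqrt( 2)]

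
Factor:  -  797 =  - 797^1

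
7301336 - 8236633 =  - 935297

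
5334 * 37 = 197358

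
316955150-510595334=-193640184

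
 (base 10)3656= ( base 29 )4A2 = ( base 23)6KM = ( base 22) 7C4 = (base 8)7110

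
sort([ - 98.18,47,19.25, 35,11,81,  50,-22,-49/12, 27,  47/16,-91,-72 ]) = [ - 98.18,-91, - 72, - 22, - 49/12, 47/16,11, 19.25, 27,35,47,50,81 ] 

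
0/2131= 0 = 0.00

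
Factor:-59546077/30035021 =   -  29^1*47^( - 1)*639043^ ( - 1)*2053313^1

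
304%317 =304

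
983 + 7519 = 8502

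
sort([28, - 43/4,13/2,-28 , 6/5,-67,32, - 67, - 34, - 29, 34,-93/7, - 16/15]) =[ - 67, - 67 ,- 34,  -  29, - 28, - 93/7, - 43/4, - 16/15,6/5,13/2,28,32,34] 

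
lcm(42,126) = 126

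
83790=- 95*( - 882 )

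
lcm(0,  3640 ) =0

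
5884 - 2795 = 3089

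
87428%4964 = 3040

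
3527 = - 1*(-3527 )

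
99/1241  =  99/1241 = 0.08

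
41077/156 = 263+49/156 = 263.31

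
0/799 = 0 = 0.00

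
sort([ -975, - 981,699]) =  [-981, - 975,699]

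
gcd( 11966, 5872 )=2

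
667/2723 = 667/2723 = 0.24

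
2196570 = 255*8614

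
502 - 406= 96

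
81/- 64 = - 2 + 47/64=- 1.27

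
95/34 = 2  +  27/34 = 2.79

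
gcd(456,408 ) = 24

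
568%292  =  276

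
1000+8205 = 9205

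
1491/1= 1491 = 1491.00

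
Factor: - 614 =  - 2^1*307^1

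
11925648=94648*126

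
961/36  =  961/36 = 26.69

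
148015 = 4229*35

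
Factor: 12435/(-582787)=- 3^1 *5^1*19^(-1)*37^( -1) = - 15/703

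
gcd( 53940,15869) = 1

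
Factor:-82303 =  - 13^2 * 487^1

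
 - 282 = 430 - 712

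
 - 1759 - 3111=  - 4870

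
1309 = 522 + 787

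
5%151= 5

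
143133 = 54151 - -88982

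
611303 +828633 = 1439936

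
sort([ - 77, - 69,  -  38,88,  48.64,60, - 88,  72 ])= [ - 88,  -  77,-69 , - 38,48.64, 60, 72 , 88 ]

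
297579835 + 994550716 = 1292130551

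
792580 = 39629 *20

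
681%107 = 39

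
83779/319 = 83779/319 = 262.63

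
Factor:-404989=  - 13^1 *31153^1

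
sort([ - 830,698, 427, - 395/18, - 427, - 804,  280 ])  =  [ - 830, - 804, - 427,- 395/18 , 280,427,  698]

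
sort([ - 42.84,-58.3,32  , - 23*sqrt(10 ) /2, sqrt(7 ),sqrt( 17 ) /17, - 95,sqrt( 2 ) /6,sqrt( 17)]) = [-95, - 58.3, - 42.84,-23*sqrt(10) /2, sqrt( 2 )/6,sqrt( 17 ) /17,sqrt( 7) , sqrt( 17),32]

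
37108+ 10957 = 48065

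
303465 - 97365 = 206100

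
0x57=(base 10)87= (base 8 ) 127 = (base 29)30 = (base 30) 2r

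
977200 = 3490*280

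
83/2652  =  83/2652= 0.03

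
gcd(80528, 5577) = 1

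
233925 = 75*3119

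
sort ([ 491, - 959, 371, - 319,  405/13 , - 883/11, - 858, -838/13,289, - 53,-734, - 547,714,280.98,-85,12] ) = [ - 959,  -  858  , - 734, - 547,-319,-85, - 883/11, - 838/13 , - 53, 12,405/13,280.98, 289, 371, 491, 714]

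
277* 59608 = 16511416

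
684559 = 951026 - 266467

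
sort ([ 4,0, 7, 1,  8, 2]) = [0 , 1,2, 4, 7,  8 ]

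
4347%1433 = 48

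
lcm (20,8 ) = 40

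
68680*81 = 5563080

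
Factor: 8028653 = 8028653^1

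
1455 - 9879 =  - 8424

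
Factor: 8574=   2^1*  3^1 * 1429^1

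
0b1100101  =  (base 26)3N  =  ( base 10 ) 101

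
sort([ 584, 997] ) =[ 584,997]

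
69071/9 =7674+ 5/9 =7674.56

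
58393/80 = 729 + 73/80 = 729.91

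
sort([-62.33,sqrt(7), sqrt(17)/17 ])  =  [ - 62.33 , sqrt( 17 ) /17, sqrt(7)] 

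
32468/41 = 791 + 37/41 = 791.90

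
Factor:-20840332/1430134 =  - 10420166/715067=   -2^1 * 73^1 * 149^1 * 479^1* 499^( - 1)*1433^( - 1 ) 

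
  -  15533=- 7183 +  -8350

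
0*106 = 0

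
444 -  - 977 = 1421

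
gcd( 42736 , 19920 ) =16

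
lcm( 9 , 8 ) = 72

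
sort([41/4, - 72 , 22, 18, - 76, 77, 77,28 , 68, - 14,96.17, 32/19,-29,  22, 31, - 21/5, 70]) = [ - 76, - 72,  -  29,-14 , - 21/5,32/19, 41/4, 18, 22,  22,  28, 31, 68, 70, 77,77, 96.17]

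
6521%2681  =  1159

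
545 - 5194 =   -  4649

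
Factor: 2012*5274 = 10611288 = 2^3*3^2*293^1*503^1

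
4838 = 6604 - 1766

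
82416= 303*272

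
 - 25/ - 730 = 5/146 = 0.03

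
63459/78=813+15/26 = 813.58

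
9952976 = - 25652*(-388)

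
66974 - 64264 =2710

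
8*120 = 960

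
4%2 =0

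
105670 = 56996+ 48674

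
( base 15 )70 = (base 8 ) 151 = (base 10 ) 105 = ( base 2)1101001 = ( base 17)63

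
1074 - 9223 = -8149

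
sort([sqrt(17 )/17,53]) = [sqrt(17 )/17,53 ] 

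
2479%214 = 125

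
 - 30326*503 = - 15253978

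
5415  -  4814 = 601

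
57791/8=7223 +7/8 = 7223.88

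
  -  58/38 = - 29/19 = - 1.53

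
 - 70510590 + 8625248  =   - 61885342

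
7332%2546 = 2240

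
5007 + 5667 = 10674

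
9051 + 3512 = 12563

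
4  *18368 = 73472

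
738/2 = 369 =369.00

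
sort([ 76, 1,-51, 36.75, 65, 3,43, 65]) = [ - 51,1, 3,36.75,43,65,  65 , 76]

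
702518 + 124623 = 827141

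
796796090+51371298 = 848167388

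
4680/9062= 2340/4531 = 0.52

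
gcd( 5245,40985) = 5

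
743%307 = 129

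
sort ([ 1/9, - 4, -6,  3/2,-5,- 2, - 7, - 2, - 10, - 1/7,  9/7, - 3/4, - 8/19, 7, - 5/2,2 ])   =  [ - 10, - 7, - 6, - 5 , - 4,-5/2, - 2, - 2, - 3/4, - 8/19, - 1/7,1/9,9/7, 3/2, 2,  7 ] 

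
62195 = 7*8885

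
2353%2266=87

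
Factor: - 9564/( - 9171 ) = 3188/3057 = 2^2 * 3^( - 1)*797^1 * 1019^( - 1)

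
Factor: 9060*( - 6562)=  - 2^3*3^1*5^1*17^1*151^1 * 193^1 = -59451720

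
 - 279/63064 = -279/63064 =-  0.00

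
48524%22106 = 4312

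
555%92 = 3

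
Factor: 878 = 2^1*439^1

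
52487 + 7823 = 60310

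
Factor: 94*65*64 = 2^7*5^1*13^1*47^1 = 391040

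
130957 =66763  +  64194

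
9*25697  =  231273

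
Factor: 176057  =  7^2* 3593^1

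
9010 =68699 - 59689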